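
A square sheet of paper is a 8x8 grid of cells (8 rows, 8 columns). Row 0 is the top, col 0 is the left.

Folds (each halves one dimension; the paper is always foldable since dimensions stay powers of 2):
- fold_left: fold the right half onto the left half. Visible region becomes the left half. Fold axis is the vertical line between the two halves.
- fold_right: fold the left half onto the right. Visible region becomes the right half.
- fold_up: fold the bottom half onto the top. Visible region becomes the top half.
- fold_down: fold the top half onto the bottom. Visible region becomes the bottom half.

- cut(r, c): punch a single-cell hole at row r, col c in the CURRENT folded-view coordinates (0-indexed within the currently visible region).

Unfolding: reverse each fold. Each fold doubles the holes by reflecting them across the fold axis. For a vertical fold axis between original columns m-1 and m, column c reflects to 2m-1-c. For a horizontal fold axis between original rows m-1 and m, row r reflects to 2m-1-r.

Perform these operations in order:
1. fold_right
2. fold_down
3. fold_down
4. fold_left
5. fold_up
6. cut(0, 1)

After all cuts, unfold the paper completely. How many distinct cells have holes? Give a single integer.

Op 1 fold_right: fold axis v@4; visible region now rows[0,8) x cols[4,8) = 8x4
Op 2 fold_down: fold axis h@4; visible region now rows[4,8) x cols[4,8) = 4x4
Op 3 fold_down: fold axis h@6; visible region now rows[6,8) x cols[4,8) = 2x4
Op 4 fold_left: fold axis v@6; visible region now rows[6,8) x cols[4,6) = 2x2
Op 5 fold_up: fold axis h@7; visible region now rows[6,7) x cols[4,6) = 1x2
Op 6 cut(0, 1): punch at orig (6,5); cuts so far [(6, 5)]; region rows[6,7) x cols[4,6) = 1x2
Unfold 1 (reflect across h@7): 2 holes -> [(6, 5), (7, 5)]
Unfold 2 (reflect across v@6): 4 holes -> [(6, 5), (6, 6), (7, 5), (7, 6)]
Unfold 3 (reflect across h@6): 8 holes -> [(4, 5), (4, 6), (5, 5), (5, 6), (6, 5), (6, 6), (7, 5), (7, 6)]
Unfold 4 (reflect across h@4): 16 holes -> [(0, 5), (0, 6), (1, 5), (1, 6), (2, 5), (2, 6), (3, 5), (3, 6), (4, 5), (4, 6), (5, 5), (5, 6), (6, 5), (6, 6), (7, 5), (7, 6)]
Unfold 5 (reflect across v@4): 32 holes -> [(0, 1), (0, 2), (0, 5), (0, 6), (1, 1), (1, 2), (1, 5), (1, 6), (2, 1), (2, 2), (2, 5), (2, 6), (3, 1), (3, 2), (3, 5), (3, 6), (4, 1), (4, 2), (4, 5), (4, 6), (5, 1), (5, 2), (5, 5), (5, 6), (6, 1), (6, 2), (6, 5), (6, 6), (7, 1), (7, 2), (7, 5), (7, 6)]

Answer: 32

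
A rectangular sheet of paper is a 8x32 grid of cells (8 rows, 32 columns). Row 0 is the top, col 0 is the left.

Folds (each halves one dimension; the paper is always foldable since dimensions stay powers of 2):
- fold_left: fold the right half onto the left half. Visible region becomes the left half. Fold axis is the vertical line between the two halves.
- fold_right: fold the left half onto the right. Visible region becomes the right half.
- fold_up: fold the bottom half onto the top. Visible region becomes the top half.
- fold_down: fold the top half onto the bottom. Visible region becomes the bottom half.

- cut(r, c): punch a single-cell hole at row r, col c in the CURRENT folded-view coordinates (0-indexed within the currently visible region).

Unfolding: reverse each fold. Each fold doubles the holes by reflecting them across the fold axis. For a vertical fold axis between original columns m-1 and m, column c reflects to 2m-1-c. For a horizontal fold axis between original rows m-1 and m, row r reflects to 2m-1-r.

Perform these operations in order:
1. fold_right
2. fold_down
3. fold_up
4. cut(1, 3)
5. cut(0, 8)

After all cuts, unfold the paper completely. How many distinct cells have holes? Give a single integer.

Answer: 16

Derivation:
Op 1 fold_right: fold axis v@16; visible region now rows[0,8) x cols[16,32) = 8x16
Op 2 fold_down: fold axis h@4; visible region now rows[4,8) x cols[16,32) = 4x16
Op 3 fold_up: fold axis h@6; visible region now rows[4,6) x cols[16,32) = 2x16
Op 4 cut(1, 3): punch at orig (5,19); cuts so far [(5, 19)]; region rows[4,6) x cols[16,32) = 2x16
Op 5 cut(0, 8): punch at orig (4,24); cuts so far [(4, 24), (5, 19)]; region rows[4,6) x cols[16,32) = 2x16
Unfold 1 (reflect across h@6): 4 holes -> [(4, 24), (5, 19), (6, 19), (7, 24)]
Unfold 2 (reflect across h@4): 8 holes -> [(0, 24), (1, 19), (2, 19), (3, 24), (4, 24), (5, 19), (6, 19), (7, 24)]
Unfold 3 (reflect across v@16): 16 holes -> [(0, 7), (0, 24), (1, 12), (1, 19), (2, 12), (2, 19), (3, 7), (3, 24), (4, 7), (4, 24), (5, 12), (5, 19), (6, 12), (6, 19), (7, 7), (7, 24)]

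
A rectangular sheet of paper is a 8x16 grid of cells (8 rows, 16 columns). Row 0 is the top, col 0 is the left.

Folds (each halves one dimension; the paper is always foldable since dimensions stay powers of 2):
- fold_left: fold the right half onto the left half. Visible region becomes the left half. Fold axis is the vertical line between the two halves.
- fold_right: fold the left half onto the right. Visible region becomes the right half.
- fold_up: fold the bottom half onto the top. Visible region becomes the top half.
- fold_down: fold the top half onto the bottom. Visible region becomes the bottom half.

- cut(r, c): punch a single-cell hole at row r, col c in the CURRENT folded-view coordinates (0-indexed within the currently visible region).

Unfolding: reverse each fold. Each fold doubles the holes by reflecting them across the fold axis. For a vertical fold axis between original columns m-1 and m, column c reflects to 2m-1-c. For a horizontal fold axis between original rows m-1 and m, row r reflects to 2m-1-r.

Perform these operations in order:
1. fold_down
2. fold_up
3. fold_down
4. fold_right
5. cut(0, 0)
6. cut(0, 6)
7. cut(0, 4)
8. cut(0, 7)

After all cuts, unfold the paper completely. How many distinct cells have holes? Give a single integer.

Op 1 fold_down: fold axis h@4; visible region now rows[4,8) x cols[0,16) = 4x16
Op 2 fold_up: fold axis h@6; visible region now rows[4,6) x cols[0,16) = 2x16
Op 3 fold_down: fold axis h@5; visible region now rows[5,6) x cols[0,16) = 1x16
Op 4 fold_right: fold axis v@8; visible region now rows[5,6) x cols[8,16) = 1x8
Op 5 cut(0, 0): punch at orig (5,8); cuts so far [(5, 8)]; region rows[5,6) x cols[8,16) = 1x8
Op 6 cut(0, 6): punch at orig (5,14); cuts so far [(5, 8), (5, 14)]; region rows[5,6) x cols[8,16) = 1x8
Op 7 cut(0, 4): punch at orig (5,12); cuts so far [(5, 8), (5, 12), (5, 14)]; region rows[5,6) x cols[8,16) = 1x8
Op 8 cut(0, 7): punch at orig (5,15); cuts so far [(5, 8), (5, 12), (5, 14), (5, 15)]; region rows[5,6) x cols[8,16) = 1x8
Unfold 1 (reflect across v@8): 8 holes -> [(5, 0), (5, 1), (5, 3), (5, 7), (5, 8), (5, 12), (5, 14), (5, 15)]
Unfold 2 (reflect across h@5): 16 holes -> [(4, 0), (4, 1), (4, 3), (4, 7), (4, 8), (4, 12), (4, 14), (4, 15), (5, 0), (5, 1), (5, 3), (5, 7), (5, 8), (5, 12), (5, 14), (5, 15)]
Unfold 3 (reflect across h@6): 32 holes -> [(4, 0), (4, 1), (4, 3), (4, 7), (4, 8), (4, 12), (4, 14), (4, 15), (5, 0), (5, 1), (5, 3), (5, 7), (5, 8), (5, 12), (5, 14), (5, 15), (6, 0), (6, 1), (6, 3), (6, 7), (6, 8), (6, 12), (6, 14), (6, 15), (7, 0), (7, 1), (7, 3), (7, 7), (7, 8), (7, 12), (7, 14), (7, 15)]
Unfold 4 (reflect across h@4): 64 holes -> [(0, 0), (0, 1), (0, 3), (0, 7), (0, 8), (0, 12), (0, 14), (0, 15), (1, 0), (1, 1), (1, 3), (1, 7), (1, 8), (1, 12), (1, 14), (1, 15), (2, 0), (2, 1), (2, 3), (2, 7), (2, 8), (2, 12), (2, 14), (2, 15), (3, 0), (3, 1), (3, 3), (3, 7), (3, 8), (3, 12), (3, 14), (3, 15), (4, 0), (4, 1), (4, 3), (4, 7), (4, 8), (4, 12), (4, 14), (4, 15), (5, 0), (5, 1), (5, 3), (5, 7), (5, 8), (5, 12), (5, 14), (5, 15), (6, 0), (6, 1), (6, 3), (6, 7), (6, 8), (6, 12), (6, 14), (6, 15), (7, 0), (7, 1), (7, 3), (7, 7), (7, 8), (7, 12), (7, 14), (7, 15)]

Answer: 64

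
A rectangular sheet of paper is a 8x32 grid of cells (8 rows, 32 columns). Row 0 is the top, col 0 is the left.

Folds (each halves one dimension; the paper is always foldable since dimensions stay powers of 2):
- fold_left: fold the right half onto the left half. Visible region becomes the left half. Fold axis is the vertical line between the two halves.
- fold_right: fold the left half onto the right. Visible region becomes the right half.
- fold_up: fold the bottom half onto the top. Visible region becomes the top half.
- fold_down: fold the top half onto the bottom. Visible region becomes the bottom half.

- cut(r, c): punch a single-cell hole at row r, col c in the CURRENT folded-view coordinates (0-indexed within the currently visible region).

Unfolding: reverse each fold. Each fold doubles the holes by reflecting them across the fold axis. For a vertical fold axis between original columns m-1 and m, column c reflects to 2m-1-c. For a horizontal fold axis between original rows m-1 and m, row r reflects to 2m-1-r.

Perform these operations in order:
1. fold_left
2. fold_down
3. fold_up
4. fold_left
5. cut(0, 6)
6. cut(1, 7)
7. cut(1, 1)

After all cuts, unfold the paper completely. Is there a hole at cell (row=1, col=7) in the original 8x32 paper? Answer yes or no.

Op 1 fold_left: fold axis v@16; visible region now rows[0,8) x cols[0,16) = 8x16
Op 2 fold_down: fold axis h@4; visible region now rows[4,8) x cols[0,16) = 4x16
Op 3 fold_up: fold axis h@6; visible region now rows[4,6) x cols[0,16) = 2x16
Op 4 fold_left: fold axis v@8; visible region now rows[4,6) x cols[0,8) = 2x8
Op 5 cut(0, 6): punch at orig (4,6); cuts so far [(4, 6)]; region rows[4,6) x cols[0,8) = 2x8
Op 6 cut(1, 7): punch at orig (5,7); cuts so far [(4, 6), (5, 7)]; region rows[4,6) x cols[0,8) = 2x8
Op 7 cut(1, 1): punch at orig (5,1); cuts so far [(4, 6), (5, 1), (5, 7)]; region rows[4,6) x cols[0,8) = 2x8
Unfold 1 (reflect across v@8): 6 holes -> [(4, 6), (4, 9), (5, 1), (5, 7), (5, 8), (5, 14)]
Unfold 2 (reflect across h@6): 12 holes -> [(4, 6), (4, 9), (5, 1), (5, 7), (5, 8), (5, 14), (6, 1), (6, 7), (6, 8), (6, 14), (7, 6), (7, 9)]
Unfold 3 (reflect across h@4): 24 holes -> [(0, 6), (0, 9), (1, 1), (1, 7), (1, 8), (1, 14), (2, 1), (2, 7), (2, 8), (2, 14), (3, 6), (3, 9), (4, 6), (4, 9), (5, 1), (5, 7), (5, 8), (5, 14), (6, 1), (6, 7), (6, 8), (6, 14), (7, 6), (7, 9)]
Unfold 4 (reflect across v@16): 48 holes -> [(0, 6), (0, 9), (0, 22), (0, 25), (1, 1), (1, 7), (1, 8), (1, 14), (1, 17), (1, 23), (1, 24), (1, 30), (2, 1), (2, 7), (2, 8), (2, 14), (2, 17), (2, 23), (2, 24), (2, 30), (3, 6), (3, 9), (3, 22), (3, 25), (4, 6), (4, 9), (4, 22), (4, 25), (5, 1), (5, 7), (5, 8), (5, 14), (5, 17), (5, 23), (5, 24), (5, 30), (6, 1), (6, 7), (6, 8), (6, 14), (6, 17), (6, 23), (6, 24), (6, 30), (7, 6), (7, 9), (7, 22), (7, 25)]
Holes: [(0, 6), (0, 9), (0, 22), (0, 25), (1, 1), (1, 7), (1, 8), (1, 14), (1, 17), (1, 23), (1, 24), (1, 30), (2, 1), (2, 7), (2, 8), (2, 14), (2, 17), (2, 23), (2, 24), (2, 30), (3, 6), (3, 9), (3, 22), (3, 25), (4, 6), (4, 9), (4, 22), (4, 25), (5, 1), (5, 7), (5, 8), (5, 14), (5, 17), (5, 23), (5, 24), (5, 30), (6, 1), (6, 7), (6, 8), (6, 14), (6, 17), (6, 23), (6, 24), (6, 30), (7, 6), (7, 9), (7, 22), (7, 25)]

Answer: yes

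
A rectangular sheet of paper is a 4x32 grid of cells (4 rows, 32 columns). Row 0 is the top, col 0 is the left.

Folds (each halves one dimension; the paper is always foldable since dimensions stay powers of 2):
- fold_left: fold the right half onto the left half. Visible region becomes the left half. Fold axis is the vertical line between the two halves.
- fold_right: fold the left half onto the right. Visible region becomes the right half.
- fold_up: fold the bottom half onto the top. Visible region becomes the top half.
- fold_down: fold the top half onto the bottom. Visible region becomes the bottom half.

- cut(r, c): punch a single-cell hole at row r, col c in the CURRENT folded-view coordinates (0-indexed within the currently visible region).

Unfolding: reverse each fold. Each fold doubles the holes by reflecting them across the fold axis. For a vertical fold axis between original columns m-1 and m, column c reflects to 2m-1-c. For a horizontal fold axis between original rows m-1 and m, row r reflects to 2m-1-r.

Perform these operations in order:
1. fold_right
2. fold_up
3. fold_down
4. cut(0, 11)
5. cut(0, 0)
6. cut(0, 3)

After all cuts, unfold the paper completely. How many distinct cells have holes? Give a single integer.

Op 1 fold_right: fold axis v@16; visible region now rows[0,4) x cols[16,32) = 4x16
Op 2 fold_up: fold axis h@2; visible region now rows[0,2) x cols[16,32) = 2x16
Op 3 fold_down: fold axis h@1; visible region now rows[1,2) x cols[16,32) = 1x16
Op 4 cut(0, 11): punch at orig (1,27); cuts so far [(1, 27)]; region rows[1,2) x cols[16,32) = 1x16
Op 5 cut(0, 0): punch at orig (1,16); cuts so far [(1, 16), (1, 27)]; region rows[1,2) x cols[16,32) = 1x16
Op 6 cut(0, 3): punch at orig (1,19); cuts so far [(1, 16), (1, 19), (1, 27)]; region rows[1,2) x cols[16,32) = 1x16
Unfold 1 (reflect across h@1): 6 holes -> [(0, 16), (0, 19), (0, 27), (1, 16), (1, 19), (1, 27)]
Unfold 2 (reflect across h@2): 12 holes -> [(0, 16), (0, 19), (0, 27), (1, 16), (1, 19), (1, 27), (2, 16), (2, 19), (2, 27), (3, 16), (3, 19), (3, 27)]
Unfold 3 (reflect across v@16): 24 holes -> [(0, 4), (0, 12), (0, 15), (0, 16), (0, 19), (0, 27), (1, 4), (1, 12), (1, 15), (1, 16), (1, 19), (1, 27), (2, 4), (2, 12), (2, 15), (2, 16), (2, 19), (2, 27), (3, 4), (3, 12), (3, 15), (3, 16), (3, 19), (3, 27)]

Answer: 24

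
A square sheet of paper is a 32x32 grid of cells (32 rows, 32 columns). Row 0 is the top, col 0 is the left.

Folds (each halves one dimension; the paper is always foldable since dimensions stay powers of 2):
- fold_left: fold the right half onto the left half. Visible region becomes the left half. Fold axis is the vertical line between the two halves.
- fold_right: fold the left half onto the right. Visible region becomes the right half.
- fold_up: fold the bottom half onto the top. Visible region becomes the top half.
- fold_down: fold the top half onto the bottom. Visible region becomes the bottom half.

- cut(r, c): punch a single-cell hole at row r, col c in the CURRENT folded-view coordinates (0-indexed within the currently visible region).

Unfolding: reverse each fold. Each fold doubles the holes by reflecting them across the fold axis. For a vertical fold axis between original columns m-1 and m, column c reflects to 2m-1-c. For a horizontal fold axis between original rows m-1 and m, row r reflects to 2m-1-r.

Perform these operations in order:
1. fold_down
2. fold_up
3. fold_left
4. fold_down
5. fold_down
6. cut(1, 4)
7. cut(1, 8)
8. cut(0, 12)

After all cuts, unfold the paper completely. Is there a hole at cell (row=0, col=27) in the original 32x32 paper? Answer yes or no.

Op 1 fold_down: fold axis h@16; visible region now rows[16,32) x cols[0,32) = 16x32
Op 2 fold_up: fold axis h@24; visible region now rows[16,24) x cols[0,32) = 8x32
Op 3 fold_left: fold axis v@16; visible region now rows[16,24) x cols[0,16) = 8x16
Op 4 fold_down: fold axis h@20; visible region now rows[20,24) x cols[0,16) = 4x16
Op 5 fold_down: fold axis h@22; visible region now rows[22,24) x cols[0,16) = 2x16
Op 6 cut(1, 4): punch at orig (23,4); cuts so far [(23, 4)]; region rows[22,24) x cols[0,16) = 2x16
Op 7 cut(1, 8): punch at orig (23,8); cuts so far [(23, 4), (23, 8)]; region rows[22,24) x cols[0,16) = 2x16
Op 8 cut(0, 12): punch at orig (22,12); cuts so far [(22, 12), (23, 4), (23, 8)]; region rows[22,24) x cols[0,16) = 2x16
Unfold 1 (reflect across h@22): 6 holes -> [(20, 4), (20, 8), (21, 12), (22, 12), (23, 4), (23, 8)]
Unfold 2 (reflect across h@20): 12 holes -> [(16, 4), (16, 8), (17, 12), (18, 12), (19, 4), (19, 8), (20, 4), (20, 8), (21, 12), (22, 12), (23, 4), (23, 8)]
Unfold 3 (reflect across v@16): 24 holes -> [(16, 4), (16, 8), (16, 23), (16, 27), (17, 12), (17, 19), (18, 12), (18, 19), (19, 4), (19, 8), (19, 23), (19, 27), (20, 4), (20, 8), (20, 23), (20, 27), (21, 12), (21, 19), (22, 12), (22, 19), (23, 4), (23, 8), (23, 23), (23, 27)]
Unfold 4 (reflect across h@24): 48 holes -> [(16, 4), (16, 8), (16, 23), (16, 27), (17, 12), (17, 19), (18, 12), (18, 19), (19, 4), (19, 8), (19, 23), (19, 27), (20, 4), (20, 8), (20, 23), (20, 27), (21, 12), (21, 19), (22, 12), (22, 19), (23, 4), (23, 8), (23, 23), (23, 27), (24, 4), (24, 8), (24, 23), (24, 27), (25, 12), (25, 19), (26, 12), (26, 19), (27, 4), (27, 8), (27, 23), (27, 27), (28, 4), (28, 8), (28, 23), (28, 27), (29, 12), (29, 19), (30, 12), (30, 19), (31, 4), (31, 8), (31, 23), (31, 27)]
Unfold 5 (reflect across h@16): 96 holes -> [(0, 4), (0, 8), (0, 23), (0, 27), (1, 12), (1, 19), (2, 12), (2, 19), (3, 4), (3, 8), (3, 23), (3, 27), (4, 4), (4, 8), (4, 23), (4, 27), (5, 12), (5, 19), (6, 12), (6, 19), (7, 4), (7, 8), (7, 23), (7, 27), (8, 4), (8, 8), (8, 23), (8, 27), (9, 12), (9, 19), (10, 12), (10, 19), (11, 4), (11, 8), (11, 23), (11, 27), (12, 4), (12, 8), (12, 23), (12, 27), (13, 12), (13, 19), (14, 12), (14, 19), (15, 4), (15, 8), (15, 23), (15, 27), (16, 4), (16, 8), (16, 23), (16, 27), (17, 12), (17, 19), (18, 12), (18, 19), (19, 4), (19, 8), (19, 23), (19, 27), (20, 4), (20, 8), (20, 23), (20, 27), (21, 12), (21, 19), (22, 12), (22, 19), (23, 4), (23, 8), (23, 23), (23, 27), (24, 4), (24, 8), (24, 23), (24, 27), (25, 12), (25, 19), (26, 12), (26, 19), (27, 4), (27, 8), (27, 23), (27, 27), (28, 4), (28, 8), (28, 23), (28, 27), (29, 12), (29, 19), (30, 12), (30, 19), (31, 4), (31, 8), (31, 23), (31, 27)]
Holes: [(0, 4), (0, 8), (0, 23), (0, 27), (1, 12), (1, 19), (2, 12), (2, 19), (3, 4), (3, 8), (3, 23), (3, 27), (4, 4), (4, 8), (4, 23), (4, 27), (5, 12), (5, 19), (6, 12), (6, 19), (7, 4), (7, 8), (7, 23), (7, 27), (8, 4), (8, 8), (8, 23), (8, 27), (9, 12), (9, 19), (10, 12), (10, 19), (11, 4), (11, 8), (11, 23), (11, 27), (12, 4), (12, 8), (12, 23), (12, 27), (13, 12), (13, 19), (14, 12), (14, 19), (15, 4), (15, 8), (15, 23), (15, 27), (16, 4), (16, 8), (16, 23), (16, 27), (17, 12), (17, 19), (18, 12), (18, 19), (19, 4), (19, 8), (19, 23), (19, 27), (20, 4), (20, 8), (20, 23), (20, 27), (21, 12), (21, 19), (22, 12), (22, 19), (23, 4), (23, 8), (23, 23), (23, 27), (24, 4), (24, 8), (24, 23), (24, 27), (25, 12), (25, 19), (26, 12), (26, 19), (27, 4), (27, 8), (27, 23), (27, 27), (28, 4), (28, 8), (28, 23), (28, 27), (29, 12), (29, 19), (30, 12), (30, 19), (31, 4), (31, 8), (31, 23), (31, 27)]

Answer: yes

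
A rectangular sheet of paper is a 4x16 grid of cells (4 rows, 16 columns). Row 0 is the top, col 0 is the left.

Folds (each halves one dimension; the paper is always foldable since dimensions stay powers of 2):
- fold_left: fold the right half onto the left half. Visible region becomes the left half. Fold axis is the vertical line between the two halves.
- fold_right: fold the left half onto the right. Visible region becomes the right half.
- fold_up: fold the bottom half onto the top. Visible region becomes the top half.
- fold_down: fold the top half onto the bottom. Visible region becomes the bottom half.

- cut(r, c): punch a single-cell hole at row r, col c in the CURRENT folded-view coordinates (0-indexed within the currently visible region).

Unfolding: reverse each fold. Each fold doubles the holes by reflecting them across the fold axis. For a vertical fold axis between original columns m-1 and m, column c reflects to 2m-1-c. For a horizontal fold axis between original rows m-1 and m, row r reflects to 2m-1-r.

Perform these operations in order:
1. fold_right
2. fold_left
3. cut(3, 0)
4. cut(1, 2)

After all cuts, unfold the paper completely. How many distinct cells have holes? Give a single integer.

Op 1 fold_right: fold axis v@8; visible region now rows[0,4) x cols[8,16) = 4x8
Op 2 fold_left: fold axis v@12; visible region now rows[0,4) x cols[8,12) = 4x4
Op 3 cut(3, 0): punch at orig (3,8); cuts so far [(3, 8)]; region rows[0,4) x cols[8,12) = 4x4
Op 4 cut(1, 2): punch at orig (1,10); cuts so far [(1, 10), (3, 8)]; region rows[0,4) x cols[8,12) = 4x4
Unfold 1 (reflect across v@12): 4 holes -> [(1, 10), (1, 13), (3, 8), (3, 15)]
Unfold 2 (reflect across v@8): 8 holes -> [(1, 2), (1, 5), (1, 10), (1, 13), (3, 0), (3, 7), (3, 8), (3, 15)]

Answer: 8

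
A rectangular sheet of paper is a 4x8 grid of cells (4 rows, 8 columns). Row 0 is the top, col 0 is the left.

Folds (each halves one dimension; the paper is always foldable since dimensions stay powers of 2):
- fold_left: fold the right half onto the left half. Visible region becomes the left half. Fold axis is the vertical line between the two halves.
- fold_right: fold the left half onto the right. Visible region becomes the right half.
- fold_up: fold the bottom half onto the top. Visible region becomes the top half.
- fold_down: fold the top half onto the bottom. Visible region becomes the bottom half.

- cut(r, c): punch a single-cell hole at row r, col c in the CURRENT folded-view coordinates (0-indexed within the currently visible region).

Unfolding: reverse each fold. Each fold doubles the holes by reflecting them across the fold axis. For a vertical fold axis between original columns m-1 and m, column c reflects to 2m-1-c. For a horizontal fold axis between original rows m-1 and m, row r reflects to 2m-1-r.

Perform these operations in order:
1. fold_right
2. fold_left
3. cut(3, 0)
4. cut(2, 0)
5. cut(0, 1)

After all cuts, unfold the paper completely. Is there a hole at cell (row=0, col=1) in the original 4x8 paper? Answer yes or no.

Answer: yes

Derivation:
Op 1 fold_right: fold axis v@4; visible region now rows[0,4) x cols[4,8) = 4x4
Op 2 fold_left: fold axis v@6; visible region now rows[0,4) x cols[4,6) = 4x2
Op 3 cut(3, 0): punch at orig (3,4); cuts so far [(3, 4)]; region rows[0,4) x cols[4,6) = 4x2
Op 4 cut(2, 0): punch at orig (2,4); cuts so far [(2, 4), (3, 4)]; region rows[0,4) x cols[4,6) = 4x2
Op 5 cut(0, 1): punch at orig (0,5); cuts so far [(0, 5), (2, 4), (3, 4)]; region rows[0,4) x cols[4,6) = 4x2
Unfold 1 (reflect across v@6): 6 holes -> [(0, 5), (0, 6), (2, 4), (2, 7), (3, 4), (3, 7)]
Unfold 2 (reflect across v@4): 12 holes -> [(0, 1), (0, 2), (0, 5), (0, 6), (2, 0), (2, 3), (2, 4), (2, 7), (3, 0), (3, 3), (3, 4), (3, 7)]
Holes: [(0, 1), (0, 2), (0, 5), (0, 6), (2, 0), (2, 3), (2, 4), (2, 7), (3, 0), (3, 3), (3, 4), (3, 7)]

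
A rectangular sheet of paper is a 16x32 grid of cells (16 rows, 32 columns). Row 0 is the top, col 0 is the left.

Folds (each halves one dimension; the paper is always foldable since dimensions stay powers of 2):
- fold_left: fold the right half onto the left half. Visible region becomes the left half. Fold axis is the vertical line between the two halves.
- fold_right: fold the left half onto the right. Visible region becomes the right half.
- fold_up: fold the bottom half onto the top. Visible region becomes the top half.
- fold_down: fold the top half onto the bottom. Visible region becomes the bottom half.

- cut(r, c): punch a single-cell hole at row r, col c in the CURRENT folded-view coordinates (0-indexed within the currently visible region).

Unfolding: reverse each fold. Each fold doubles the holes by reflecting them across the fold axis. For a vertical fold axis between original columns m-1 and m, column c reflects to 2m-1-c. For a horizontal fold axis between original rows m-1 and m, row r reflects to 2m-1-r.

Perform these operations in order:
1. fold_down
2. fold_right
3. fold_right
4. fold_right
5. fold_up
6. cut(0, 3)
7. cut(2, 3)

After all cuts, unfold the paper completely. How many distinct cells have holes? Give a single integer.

Answer: 64

Derivation:
Op 1 fold_down: fold axis h@8; visible region now rows[8,16) x cols[0,32) = 8x32
Op 2 fold_right: fold axis v@16; visible region now rows[8,16) x cols[16,32) = 8x16
Op 3 fold_right: fold axis v@24; visible region now rows[8,16) x cols[24,32) = 8x8
Op 4 fold_right: fold axis v@28; visible region now rows[8,16) x cols[28,32) = 8x4
Op 5 fold_up: fold axis h@12; visible region now rows[8,12) x cols[28,32) = 4x4
Op 6 cut(0, 3): punch at orig (8,31); cuts so far [(8, 31)]; region rows[8,12) x cols[28,32) = 4x4
Op 7 cut(2, 3): punch at orig (10,31); cuts so far [(8, 31), (10, 31)]; region rows[8,12) x cols[28,32) = 4x4
Unfold 1 (reflect across h@12): 4 holes -> [(8, 31), (10, 31), (13, 31), (15, 31)]
Unfold 2 (reflect across v@28): 8 holes -> [(8, 24), (8, 31), (10, 24), (10, 31), (13, 24), (13, 31), (15, 24), (15, 31)]
Unfold 3 (reflect across v@24): 16 holes -> [(8, 16), (8, 23), (8, 24), (8, 31), (10, 16), (10, 23), (10, 24), (10, 31), (13, 16), (13, 23), (13, 24), (13, 31), (15, 16), (15, 23), (15, 24), (15, 31)]
Unfold 4 (reflect across v@16): 32 holes -> [(8, 0), (8, 7), (8, 8), (8, 15), (8, 16), (8, 23), (8, 24), (8, 31), (10, 0), (10, 7), (10, 8), (10, 15), (10, 16), (10, 23), (10, 24), (10, 31), (13, 0), (13, 7), (13, 8), (13, 15), (13, 16), (13, 23), (13, 24), (13, 31), (15, 0), (15, 7), (15, 8), (15, 15), (15, 16), (15, 23), (15, 24), (15, 31)]
Unfold 5 (reflect across h@8): 64 holes -> [(0, 0), (0, 7), (0, 8), (0, 15), (0, 16), (0, 23), (0, 24), (0, 31), (2, 0), (2, 7), (2, 8), (2, 15), (2, 16), (2, 23), (2, 24), (2, 31), (5, 0), (5, 7), (5, 8), (5, 15), (5, 16), (5, 23), (5, 24), (5, 31), (7, 0), (7, 7), (7, 8), (7, 15), (7, 16), (7, 23), (7, 24), (7, 31), (8, 0), (8, 7), (8, 8), (8, 15), (8, 16), (8, 23), (8, 24), (8, 31), (10, 0), (10, 7), (10, 8), (10, 15), (10, 16), (10, 23), (10, 24), (10, 31), (13, 0), (13, 7), (13, 8), (13, 15), (13, 16), (13, 23), (13, 24), (13, 31), (15, 0), (15, 7), (15, 8), (15, 15), (15, 16), (15, 23), (15, 24), (15, 31)]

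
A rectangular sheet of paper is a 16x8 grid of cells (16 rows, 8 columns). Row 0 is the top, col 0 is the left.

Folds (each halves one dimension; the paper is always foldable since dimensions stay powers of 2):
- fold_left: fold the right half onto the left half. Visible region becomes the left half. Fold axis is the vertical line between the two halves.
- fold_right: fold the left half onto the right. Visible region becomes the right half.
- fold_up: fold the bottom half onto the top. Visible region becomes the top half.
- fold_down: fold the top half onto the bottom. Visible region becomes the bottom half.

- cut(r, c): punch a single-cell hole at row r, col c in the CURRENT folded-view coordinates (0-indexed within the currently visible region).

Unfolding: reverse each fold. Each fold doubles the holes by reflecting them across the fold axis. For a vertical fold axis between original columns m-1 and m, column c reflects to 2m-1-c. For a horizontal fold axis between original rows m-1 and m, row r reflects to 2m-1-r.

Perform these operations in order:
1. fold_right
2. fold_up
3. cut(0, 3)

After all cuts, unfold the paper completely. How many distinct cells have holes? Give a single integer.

Answer: 4

Derivation:
Op 1 fold_right: fold axis v@4; visible region now rows[0,16) x cols[4,8) = 16x4
Op 2 fold_up: fold axis h@8; visible region now rows[0,8) x cols[4,8) = 8x4
Op 3 cut(0, 3): punch at orig (0,7); cuts so far [(0, 7)]; region rows[0,8) x cols[4,8) = 8x4
Unfold 1 (reflect across h@8): 2 holes -> [(0, 7), (15, 7)]
Unfold 2 (reflect across v@4): 4 holes -> [(0, 0), (0, 7), (15, 0), (15, 7)]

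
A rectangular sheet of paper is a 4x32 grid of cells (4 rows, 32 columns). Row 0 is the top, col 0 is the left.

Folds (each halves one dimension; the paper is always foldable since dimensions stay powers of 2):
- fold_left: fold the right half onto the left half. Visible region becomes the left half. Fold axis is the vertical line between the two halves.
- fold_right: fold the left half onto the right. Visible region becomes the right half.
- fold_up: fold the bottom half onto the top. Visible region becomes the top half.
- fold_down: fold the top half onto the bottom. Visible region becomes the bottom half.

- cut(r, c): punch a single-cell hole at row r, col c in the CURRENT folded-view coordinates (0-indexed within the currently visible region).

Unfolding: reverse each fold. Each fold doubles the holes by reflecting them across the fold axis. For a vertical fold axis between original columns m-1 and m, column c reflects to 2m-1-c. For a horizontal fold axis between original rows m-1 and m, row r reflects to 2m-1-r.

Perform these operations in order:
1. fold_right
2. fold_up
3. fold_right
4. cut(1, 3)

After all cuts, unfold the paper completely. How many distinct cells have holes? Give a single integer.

Answer: 8

Derivation:
Op 1 fold_right: fold axis v@16; visible region now rows[0,4) x cols[16,32) = 4x16
Op 2 fold_up: fold axis h@2; visible region now rows[0,2) x cols[16,32) = 2x16
Op 3 fold_right: fold axis v@24; visible region now rows[0,2) x cols[24,32) = 2x8
Op 4 cut(1, 3): punch at orig (1,27); cuts so far [(1, 27)]; region rows[0,2) x cols[24,32) = 2x8
Unfold 1 (reflect across v@24): 2 holes -> [(1, 20), (1, 27)]
Unfold 2 (reflect across h@2): 4 holes -> [(1, 20), (1, 27), (2, 20), (2, 27)]
Unfold 3 (reflect across v@16): 8 holes -> [(1, 4), (1, 11), (1, 20), (1, 27), (2, 4), (2, 11), (2, 20), (2, 27)]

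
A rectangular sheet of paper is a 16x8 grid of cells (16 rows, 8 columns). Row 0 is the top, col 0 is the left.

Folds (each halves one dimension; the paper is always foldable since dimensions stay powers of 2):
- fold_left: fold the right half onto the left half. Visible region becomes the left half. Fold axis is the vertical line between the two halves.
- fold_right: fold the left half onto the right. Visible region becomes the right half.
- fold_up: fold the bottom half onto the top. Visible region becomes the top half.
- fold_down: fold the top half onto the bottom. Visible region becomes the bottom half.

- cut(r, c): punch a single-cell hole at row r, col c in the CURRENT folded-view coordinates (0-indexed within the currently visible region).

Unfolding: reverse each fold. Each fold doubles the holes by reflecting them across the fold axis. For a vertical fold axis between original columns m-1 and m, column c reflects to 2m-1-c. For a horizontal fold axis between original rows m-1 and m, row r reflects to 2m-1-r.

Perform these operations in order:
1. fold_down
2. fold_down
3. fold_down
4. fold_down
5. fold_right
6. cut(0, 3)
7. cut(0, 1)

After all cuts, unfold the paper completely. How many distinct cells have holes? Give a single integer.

Answer: 64

Derivation:
Op 1 fold_down: fold axis h@8; visible region now rows[8,16) x cols[0,8) = 8x8
Op 2 fold_down: fold axis h@12; visible region now rows[12,16) x cols[0,8) = 4x8
Op 3 fold_down: fold axis h@14; visible region now rows[14,16) x cols[0,8) = 2x8
Op 4 fold_down: fold axis h@15; visible region now rows[15,16) x cols[0,8) = 1x8
Op 5 fold_right: fold axis v@4; visible region now rows[15,16) x cols[4,8) = 1x4
Op 6 cut(0, 3): punch at orig (15,7); cuts so far [(15, 7)]; region rows[15,16) x cols[4,8) = 1x4
Op 7 cut(0, 1): punch at orig (15,5); cuts so far [(15, 5), (15, 7)]; region rows[15,16) x cols[4,8) = 1x4
Unfold 1 (reflect across v@4): 4 holes -> [(15, 0), (15, 2), (15, 5), (15, 7)]
Unfold 2 (reflect across h@15): 8 holes -> [(14, 0), (14, 2), (14, 5), (14, 7), (15, 0), (15, 2), (15, 5), (15, 7)]
Unfold 3 (reflect across h@14): 16 holes -> [(12, 0), (12, 2), (12, 5), (12, 7), (13, 0), (13, 2), (13, 5), (13, 7), (14, 0), (14, 2), (14, 5), (14, 7), (15, 0), (15, 2), (15, 5), (15, 7)]
Unfold 4 (reflect across h@12): 32 holes -> [(8, 0), (8, 2), (8, 5), (8, 7), (9, 0), (9, 2), (9, 5), (9, 7), (10, 0), (10, 2), (10, 5), (10, 7), (11, 0), (11, 2), (11, 5), (11, 7), (12, 0), (12, 2), (12, 5), (12, 7), (13, 0), (13, 2), (13, 5), (13, 7), (14, 0), (14, 2), (14, 5), (14, 7), (15, 0), (15, 2), (15, 5), (15, 7)]
Unfold 5 (reflect across h@8): 64 holes -> [(0, 0), (0, 2), (0, 5), (0, 7), (1, 0), (1, 2), (1, 5), (1, 7), (2, 0), (2, 2), (2, 5), (2, 7), (3, 0), (3, 2), (3, 5), (3, 7), (4, 0), (4, 2), (4, 5), (4, 7), (5, 0), (5, 2), (5, 5), (5, 7), (6, 0), (6, 2), (6, 5), (6, 7), (7, 0), (7, 2), (7, 5), (7, 7), (8, 0), (8, 2), (8, 5), (8, 7), (9, 0), (9, 2), (9, 5), (9, 7), (10, 0), (10, 2), (10, 5), (10, 7), (11, 0), (11, 2), (11, 5), (11, 7), (12, 0), (12, 2), (12, 5), (12, 7), (13, 0), (13, 2), (13, 5), (13, 7), (14, 0), (14, 2), (14, 5), (14, 7), (15, 0), (15, 2), (15, 5), (15, 7)]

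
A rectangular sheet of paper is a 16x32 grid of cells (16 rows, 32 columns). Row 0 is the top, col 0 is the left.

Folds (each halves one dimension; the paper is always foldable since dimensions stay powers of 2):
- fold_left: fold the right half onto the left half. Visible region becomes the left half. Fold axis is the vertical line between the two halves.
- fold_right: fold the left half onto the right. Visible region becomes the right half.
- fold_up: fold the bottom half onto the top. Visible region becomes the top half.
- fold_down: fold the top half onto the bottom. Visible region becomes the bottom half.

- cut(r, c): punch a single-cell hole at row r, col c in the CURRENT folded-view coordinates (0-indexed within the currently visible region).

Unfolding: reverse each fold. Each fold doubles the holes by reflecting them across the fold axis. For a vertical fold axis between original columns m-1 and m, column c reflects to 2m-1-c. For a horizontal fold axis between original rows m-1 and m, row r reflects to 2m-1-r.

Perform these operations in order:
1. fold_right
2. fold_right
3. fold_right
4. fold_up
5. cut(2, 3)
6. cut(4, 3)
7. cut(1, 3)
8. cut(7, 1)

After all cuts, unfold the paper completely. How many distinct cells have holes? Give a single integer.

Answer: 64

Derivation:
Op 1 fold_right: fold axis v@16; visible region now rows[0,16) x cols[16,32) = 16x16
Op 2 fold_right: fold axis v@24; visible region now rows[0,16) x cols[24,32) = 16x8
Op 3 fold_right: fold axis v@28; visible region now rows[0,16) x cols[28,32) = 16x4
Op 4 fold_up: fold axis h@8; visible region now rows[0,8) x cols[28,32) = 8x4
Op 5 cut(2, 3): punch at orig (2,31); cuts so far [(2, 31)]; region rows[0,8) x cols[28,32) = 8x4
Op 6 cut(4, 3): punch at orig (4,31); cuts so far [(2, 31), (4, 31)]; region rows[0,8) x cols[28,32) = 8x4
Op 7 cut(1, 3): punch at orig (1,31); cuts so far [(1, 31), (2, 31), (4, 31)]; region rows[0,8) x cols[28,32) = 8x4
Op 8 cut(7, 1): punch at orig (7,29); cuts so far [(1, 31), (2, 31), (4, 31), (7, 29)]; region rows[0,8) x cols[28,32) = 8x4
Unfold 1 (reflect across h@8): 8 holes -> [(1, 31), (2, 31), (4, 31), (7, 29), (8, 29), (11, 31), (13, 31), (14, 31)]
Unfold 2 (reflect across v@28): 16 holes -> [(1, 24), (1, 31), (2, 24), (2, 31), (4, 24), (4, 31), (7, 26), (7, 29), (8, 26), (8, 29), (11, 24), (11, 31), (13, 24), (13, 31), (14, 24), (14, 31)]
Unfold 3 (reflect across v@24): 32 holes -> [(1, 16), (1, 23), (1, 24), (1, 31), (2, 16), (2, 23), (2, 24), (2, 31), (4, 16), (4, 23), (4, 24), (4, 31), (7, 18), (7, 21), (7, 26), (7, 29), (8, 18), (8, 21), (8, 26), (8, 29), (11, 16), (11, 23), (11, 24), (11, 31), (13, 16), (13, 23), (13, 24), (13, 31), (14, 16), (14, 23), (14, 24), (14, 31)]
Unfold 4 (reflect across v@16): 64 holes -> [(1, 0), (1, 7), (1, 8), (1, 15), (1, 16), (1, 23), (1, 24), (1, 31), (2, 0), (2, 7), (2, 8), (2, 15), (2, 16), (2, 23), (2, 24), (2, 31), (4, 0), (4, 7), (4, 8), (4, 15), (4, 16), (4, 23), (4, 24), (4, 31), (7, 2), (7, 5), (7, 10), (7, 13), (7, 18), (7, 21), (7, 26), (7, 29), (8, 2), (8, 5), (8, 10), (8, 13), (8, 18), (8, 21), (8, 26), (8, 29), (11, 0), (11, 7), (11, 8), (11, 15), (11, 16), (11, 23), (11, 24), (11, 31), (13, 0), (13, 7), (13, 8), (13, 15), (13, 16), (13, 23), (13, 24), (13, 31), (14, 0), (14, 7), (14, 8), (14, 15), (14, 16), (14, 23), (14, 24), (14, 31)]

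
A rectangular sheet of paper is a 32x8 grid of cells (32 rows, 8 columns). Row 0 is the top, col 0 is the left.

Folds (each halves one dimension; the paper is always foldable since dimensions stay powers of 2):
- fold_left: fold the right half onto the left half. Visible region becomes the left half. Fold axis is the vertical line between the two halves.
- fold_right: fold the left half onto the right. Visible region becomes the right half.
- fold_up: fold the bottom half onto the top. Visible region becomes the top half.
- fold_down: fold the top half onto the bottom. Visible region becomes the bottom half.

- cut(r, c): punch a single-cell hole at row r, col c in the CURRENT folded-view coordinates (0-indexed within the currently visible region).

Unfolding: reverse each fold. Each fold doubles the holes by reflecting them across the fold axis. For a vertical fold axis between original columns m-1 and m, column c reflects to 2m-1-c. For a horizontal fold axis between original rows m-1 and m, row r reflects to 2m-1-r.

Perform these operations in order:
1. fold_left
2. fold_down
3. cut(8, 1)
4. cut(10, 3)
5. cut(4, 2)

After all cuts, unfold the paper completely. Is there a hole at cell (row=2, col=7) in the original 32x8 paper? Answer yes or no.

Op 1 fold_left: fold axis v@4; visible region now rows[0,32) x cols[0,4) = 32x4
Op 2 fold_down: fold axis h@16; visible region now rows[16,32) x cols[0,4) = 16x4
Op 3 cut(8, 1): punch at orig (24,1); cuts so far [(24, 1)]; region rows[16,32) x cols[0,4) = 16x4
Op 4 cut(10, 3): punch at orig (26,3); cuts so far [(24, 1), (26, 3)]; region rows[16,32) x cols[0,4) = 16x4
Op 5 cut(4, 2): punch at orig (20,2); cuts so far [(20, 2), (24, 1), (26, 3)]; region rows[16,32) x cols[0,4) = 16x4
Unfold 1 (reflect across h@16): 6 holes -> [(5, 3), (7, 1), (11, 2), (20, 2), (24, 1), (26, 3)]
Unfold 2 (reflect across v@4): 12 holes -> [(5, 3), (5, 4), (7, 1), (7, 6), (11, 2), (11, 5), (20, 2), (20, 5), (24, 1), (24, 6), (26, 3), (26, 4)]
Holes: [(5, 3), (5, 4), (7, 1), (7, 6), (11, 2), (11, 5), (20, 2), (20, 5), (24, 1), (24, 6), (26, 3), (26, 4)]

Answer: no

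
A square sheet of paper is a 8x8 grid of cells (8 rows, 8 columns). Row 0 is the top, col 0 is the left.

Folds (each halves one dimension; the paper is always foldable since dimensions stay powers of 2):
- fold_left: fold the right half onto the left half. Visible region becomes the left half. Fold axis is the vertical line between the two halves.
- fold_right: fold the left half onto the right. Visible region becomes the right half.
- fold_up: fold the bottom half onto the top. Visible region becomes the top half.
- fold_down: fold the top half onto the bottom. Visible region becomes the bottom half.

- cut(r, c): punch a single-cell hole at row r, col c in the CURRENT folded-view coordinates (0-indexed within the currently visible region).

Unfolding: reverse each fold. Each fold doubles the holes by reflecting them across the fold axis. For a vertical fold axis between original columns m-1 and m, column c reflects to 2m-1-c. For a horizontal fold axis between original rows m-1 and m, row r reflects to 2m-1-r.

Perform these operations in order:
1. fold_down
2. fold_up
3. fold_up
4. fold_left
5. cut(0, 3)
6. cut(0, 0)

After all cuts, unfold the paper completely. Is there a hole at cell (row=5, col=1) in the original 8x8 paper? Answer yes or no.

Answer: no

Derivation:
Op 1 fold_down: fold axis h@4; visible region now rows[4,8) x cols[0,8) = 4x8
Op 2 fold_up: fold axis h@6; visible region now rows[4,6) x cols[0,8) = 2x8
Op 3 fold_up: fold axis h@5; visible region now rows[4,5) x cols[0,8) = 1x8
Op 4 fold_left: fold axis v@4; visible region now rows[4,5) x cols[0,4) = 1x4
Op 5 cut(0, 3): punch at orig (4,3); cuts so far [(4, 3)]; region rows[4,5) x cols[0,4) = 1x4
Op 6 cut(0, 0): punch at orig (4,0); cuts so far [(4, 0), (4, 3)]; region rows[4,5) x cols[0,4) = 1x4
Unfold 1 (reflect across v@4): 4 holes -> [(4, 0), (4, 3), (4, 4), (4, 7)]
Unfold 2 (reflect across h@5): 8 holes -> [(4, 0), (4, 3), (4, 4), (4, 7), (5, 0), (5, 3), (5, 4), (5, 7)]
Unfold 3 (reflect across h@6): 16 holes -> [(4, 0), (4, 3), (4, 4), (4, 7), (5, 0), (5, 3), (5, 4), (5, 7), (6, 0), (6, 3), (6, 4), (6, 7), (7, 0), (7, 3), (7, 4), (7, 7)]
Unfold 4 (reflect across h@4): 32 holes -> [(0, 0), (0, 3), (0, 4), (0, 7), (1, 0), (1, 3), (1, 4), (1, 7), (2, 0), (2, 3), (2, 4), (2, 7), (3, 0), (3, 3), (3, 4), (3, 7), (4, 0), (4, 3), (4, 4), (4, 7), (5, 0), (5, 3), (5, 4), (5, 7), (6, 0), (6, 3), (6, 4), (6, 7), (7, 0), (7, 3), (7, 4), (7, 7)]
Holes: [(0, 0), (0, 3), (0, 4), (0, 7), (1, 0), (1, 3), (1, 4), (1, 7), (2, 0), (2, 3), (2, 4), (2, 7), (3, 0), (3, 3), (3, 4), (3, 7), (4, 0), (4, 3), (4, 4), (4, 7), (5, 0), (5, 3), (5, 4), (5, 7), (6, 0), (6, 3), (6, 4), (6, 7), (7, 0), (7, 3), (7, 4), (7, 7)]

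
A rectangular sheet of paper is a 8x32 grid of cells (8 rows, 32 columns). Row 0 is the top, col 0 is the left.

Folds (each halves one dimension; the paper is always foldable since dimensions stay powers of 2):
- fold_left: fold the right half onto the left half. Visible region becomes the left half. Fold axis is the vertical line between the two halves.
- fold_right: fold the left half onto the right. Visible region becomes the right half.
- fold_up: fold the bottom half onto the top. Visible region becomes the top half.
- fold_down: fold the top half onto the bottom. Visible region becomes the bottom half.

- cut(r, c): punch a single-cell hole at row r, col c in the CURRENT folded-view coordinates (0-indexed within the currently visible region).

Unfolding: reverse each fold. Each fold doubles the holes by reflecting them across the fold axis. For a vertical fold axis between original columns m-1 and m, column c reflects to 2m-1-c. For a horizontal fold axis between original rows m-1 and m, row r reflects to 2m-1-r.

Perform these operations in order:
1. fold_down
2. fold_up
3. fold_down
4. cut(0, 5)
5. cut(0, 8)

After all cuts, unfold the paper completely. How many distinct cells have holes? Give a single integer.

Op 1 fold_down: fold axis h@4; visible region now rows[4,8) x cols[0,32) = 4x32
Op 2 fold_up: fold axis h@6; visible region now rows[4,6) x cols[0,32) = 2x32
Op 3 fold_down: fold axis h@5; visible region now rows[5,6) x cols[0,32) = 1x32
Op 4 cut(0, 5): punch at orig (5,5); cuts so far [(5, 5)]; region rows[5,6) x cols[0,32) = 1x32
Op 5 cut(0, 8): punch at orig (5,8); cuts so far [(5, 5), (5, 8)]; region rows[5,6) x cols[0,32) = 1x32
Unfold 1 (reflect across h@5): 4 holes -> [(4, 5), (4, 8), (5, 5), (5, 8)]
Unfold 2 (reflect across h@6): 8 holes -> [(4, 5), (4, 8), (5, 5), (5, 8), (6, 5), (6, 8), (7, 5), (7, 8)]
Unfold 3 (reflect across h@4): 16 holes -> [(0, 5), (0, 8), (1, 5), (1, 8), (2, 5), (2, 8), (3, 5), (3, 8), (4, 5), (4, 8), (5, 5), (5, 8), (6, 5), (6, 8), (7, 5), (7, 8)]

Answer: 16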